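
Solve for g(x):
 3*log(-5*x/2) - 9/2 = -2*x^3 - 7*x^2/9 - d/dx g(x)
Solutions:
 g(x) = C1 - x^4/2 - 7*x^3/27 - 3*x*log(-x) + x*(-3*log(5) + 3*log(2) + 15/2)


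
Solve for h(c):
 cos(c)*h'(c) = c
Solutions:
 h(c) = C1 + Integral(c/cos(c), c)


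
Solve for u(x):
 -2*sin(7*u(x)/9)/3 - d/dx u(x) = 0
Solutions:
 2*x/3 + 9*log(cos(7*u(x)/9) - 1)/14 - 9*log(cos(7*u(x)/9) + 1)/14 = C1


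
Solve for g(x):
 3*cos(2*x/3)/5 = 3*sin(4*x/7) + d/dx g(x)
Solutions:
 g(x) = C1 + 9*sin(2*x/3)/10 + 21*cos(4*x/7)/4


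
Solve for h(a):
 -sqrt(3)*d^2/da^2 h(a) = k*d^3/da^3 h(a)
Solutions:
 h(a) = C1 + C2*a + C3*exp(-sqrt(3)*a/k)


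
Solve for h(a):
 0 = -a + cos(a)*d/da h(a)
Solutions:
 h(a) = C1 + Integral(a/cos(a), a)


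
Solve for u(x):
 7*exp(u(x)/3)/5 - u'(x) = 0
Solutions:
 u(x) = 3*log(-1/(C1 + 7*x)) + 3*log(15)


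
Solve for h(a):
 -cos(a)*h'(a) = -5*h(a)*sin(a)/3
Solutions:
 h(a) = C1/cos(a)^(5/3)


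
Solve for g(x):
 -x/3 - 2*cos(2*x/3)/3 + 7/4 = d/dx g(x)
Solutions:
 g(x) = C1 - x^2/6 + 7*x/4 - sin(2*x/3)


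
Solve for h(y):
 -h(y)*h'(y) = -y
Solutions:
 h(y) = -sqrt(C1 + y^2)
 h(y) = sqrt(C1 + y^2)


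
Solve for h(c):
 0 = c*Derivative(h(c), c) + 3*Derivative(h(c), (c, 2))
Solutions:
 h(c) = C1 + C2*erf(sqrt(6)*c/6)


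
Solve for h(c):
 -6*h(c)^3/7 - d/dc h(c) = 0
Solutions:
 h(c) = -sqrt(14)*sqrt(-1/(C1 - 6*c))/2
 h(c) = sqrt(14)*sqrt(-1/(C1 - 6*c))/2


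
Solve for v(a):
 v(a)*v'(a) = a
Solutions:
 v(a) = -sqrt(C1 + a^2)
 v(a) = sqrt(C1 + a^2)


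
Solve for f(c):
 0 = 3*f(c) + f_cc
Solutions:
 f(c) = C1*sin(sqrt(3)*c) + C2*cos(sqrt(3)*c)


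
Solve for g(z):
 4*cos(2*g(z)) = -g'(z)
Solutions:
 g(z) = -asin((C1 + exp(16*z))/(C1 - exp(16*z)))/2 + pi/2
 g(z) = asin((C1 + exp(16*z))/(C1 - exp(16*z)))/2


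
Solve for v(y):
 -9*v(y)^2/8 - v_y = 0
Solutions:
 v(y) = 8/(C1 + 9*y)


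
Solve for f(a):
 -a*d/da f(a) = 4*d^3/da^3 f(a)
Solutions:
 f(a) = C1 + Integral(C2*airyai(-2^(1/3)*a/2) + C3*airybi(-2^(1/3)*a/2), a)


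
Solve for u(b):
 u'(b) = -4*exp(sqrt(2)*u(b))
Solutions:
 u(b) = sqrt(2)*(2*log(1/(C1 + 4*b)) - log(2))/4


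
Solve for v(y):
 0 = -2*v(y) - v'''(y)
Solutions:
 v(y) = C3*exp(-2^(1/3)*y) + (C1*sin(2^(1/3)*sqrt(3)*y/2) + C2*cos(2^(1/3)*sqrt(3)*y/2))*exp(2^(1/3)*y/2)


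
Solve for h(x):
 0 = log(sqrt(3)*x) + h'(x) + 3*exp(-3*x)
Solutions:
 h(x) = C1 - x*log(x) + x*(1 - log(3)/2) + exp(-3*x)


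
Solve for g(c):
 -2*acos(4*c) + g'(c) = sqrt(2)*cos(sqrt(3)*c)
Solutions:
 g(c) = C1 + 2*c*acos(4*c) - sqrt(1 - 16*c^2)/2 + sqrt(6)*sin(sqrt(3)*c)/3


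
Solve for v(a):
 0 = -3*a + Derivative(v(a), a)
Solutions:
 v(a) = C1 + 3*a^2/2


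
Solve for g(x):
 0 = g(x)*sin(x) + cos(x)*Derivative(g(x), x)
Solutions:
 g(x) = C1*cos(x)


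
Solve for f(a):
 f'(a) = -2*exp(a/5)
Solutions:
 f(a) = C1 - 10*exp(a/5)


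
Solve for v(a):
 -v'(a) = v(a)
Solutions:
 v(a) = C1*exp(-a)


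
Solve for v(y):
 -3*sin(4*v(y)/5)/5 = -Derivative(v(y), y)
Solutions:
 -3*y/5 + 5*log(cos(4*v(y)/5) - 1)/8 - 5*log(cos(4*v(y)/5) + 1)/8 = C1


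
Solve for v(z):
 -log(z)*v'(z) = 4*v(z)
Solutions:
 v(z) = C1*exp(-4*li(z))


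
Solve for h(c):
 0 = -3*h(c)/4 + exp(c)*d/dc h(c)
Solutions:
 h(c) = C1*exp(-3*exp(-c)/4)


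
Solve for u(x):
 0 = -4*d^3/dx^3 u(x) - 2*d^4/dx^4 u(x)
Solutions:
 u(x) = C1 + C2*x + C3*x^2 + C4*exp(-2*x)


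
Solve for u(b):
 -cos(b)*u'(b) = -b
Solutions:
 u(b) = C1 + Integral(b/cos(b), b)


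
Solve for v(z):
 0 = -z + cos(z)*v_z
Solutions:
 v(z) = C1 + Integral(z/cos(z), z)


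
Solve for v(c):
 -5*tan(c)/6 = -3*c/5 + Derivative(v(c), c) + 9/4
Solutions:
 v(c) = C1 + 3*c^2/10 - 9*c/4 + 5*log(cos(c))/6


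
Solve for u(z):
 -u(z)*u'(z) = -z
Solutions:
 u(z) = -sqrt(C1 + z^2)
 u(z) = sqrt(C1 + z^2)


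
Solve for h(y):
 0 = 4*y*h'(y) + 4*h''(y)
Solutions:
 h(y) = C1 + C2*erf(sqrt(2)*y/2)


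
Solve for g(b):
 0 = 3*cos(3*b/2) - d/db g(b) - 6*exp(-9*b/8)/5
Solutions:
 g(b) = C1 + 2*sin(3*b/2) + 16*exp(-9*b/8)/15


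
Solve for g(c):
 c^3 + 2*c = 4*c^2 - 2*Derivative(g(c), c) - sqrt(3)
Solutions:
 g(c) = C1 - c^4/8 + 2*c^3/3 - c^2/2 - sqrt(3)*c/2


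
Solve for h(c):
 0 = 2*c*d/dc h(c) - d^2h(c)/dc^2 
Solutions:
 h(c) = C1 + C2*erfi(c)


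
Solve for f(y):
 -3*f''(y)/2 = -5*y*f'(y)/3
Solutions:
 f(y) = C1 + C2*erfi(sqrt(5)*y/3)


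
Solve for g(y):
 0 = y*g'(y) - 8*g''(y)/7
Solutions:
 g(y) = C1 + C2*erfi(sqrt(7)*y/4)


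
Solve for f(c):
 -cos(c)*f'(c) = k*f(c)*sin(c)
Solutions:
 f(c) = C1*exp(k*log(cos(c)))


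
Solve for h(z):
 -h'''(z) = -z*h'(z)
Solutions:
 h(z) = C1 + Integral(C2*airyai(z) + C3*airybi(z), z)


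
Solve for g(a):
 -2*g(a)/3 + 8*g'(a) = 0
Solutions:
 g(a) = C1*exp(a/12)


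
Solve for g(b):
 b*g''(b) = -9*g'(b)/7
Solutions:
 g(b) = C1 + C2/b^(2/7)


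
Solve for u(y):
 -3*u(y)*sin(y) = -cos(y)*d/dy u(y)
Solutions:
 u(y) = C1/cos(y)^3


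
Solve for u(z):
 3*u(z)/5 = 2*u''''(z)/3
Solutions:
 u(z) = C1*exp(-10^(3/4)*sqrt(3)*z/10) + C2*exp(10^(3/4)*sqrt(3)*z/10) + C3*sin(10^(3/4)*sqrt(3)*z/10) + C4*cos(10^(3/4)*sqrt(3)*z/10)


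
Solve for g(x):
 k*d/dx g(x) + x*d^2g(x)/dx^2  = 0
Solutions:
 g(x) = C1 + x^(1 - re(k))*(C2*sin(log(x)*Abs(im(k))) + C3*cos(log(x)*im(k)))


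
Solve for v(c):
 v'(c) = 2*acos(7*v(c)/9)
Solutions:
 Integral(1/acos(7*_y/9), (_y, v(c))) = C1 + 2*c


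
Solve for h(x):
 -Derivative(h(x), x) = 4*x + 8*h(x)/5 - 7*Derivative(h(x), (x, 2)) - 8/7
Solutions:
 h(x) = C1*exp(x*(5 - sqrt(1145))/70) + C2*exp(x*(5 + sqrt(1145))/70) - 5*x/2 + 255/112


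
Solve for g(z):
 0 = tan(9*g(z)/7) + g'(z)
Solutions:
 g(z) = -7*asin(C1*exp(-9*z/7))/9 + 7*pi/9
 g(z) = 7*asin(C1*exp(-9*z/7))/9


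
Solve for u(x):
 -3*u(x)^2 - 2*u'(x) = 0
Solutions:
 u(x) = 2/(C1 + 3*x)


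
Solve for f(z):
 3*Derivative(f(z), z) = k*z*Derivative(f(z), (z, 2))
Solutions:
 f(z) = C1 + z^(((re(k) + 3)*re(k) + im(k)^2)/(re(k)^2 + im(k)^2))*(C2*sin(3*log(z)*Abs(im(k))/(re(k)^2 + im(k)^2)) + C3*cos(3*log(z)*im(k)/(re(k)^2 + im(k)^2)))


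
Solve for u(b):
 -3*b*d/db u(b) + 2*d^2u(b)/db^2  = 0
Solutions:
 u(b) = C1 + C2*erfi(sqrt(3)*b/2)


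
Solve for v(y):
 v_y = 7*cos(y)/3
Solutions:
 v(y) = C1 + 7*sin(y)/3


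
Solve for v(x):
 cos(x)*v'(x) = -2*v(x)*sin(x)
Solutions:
 v(x) = C1*cos(x)^2


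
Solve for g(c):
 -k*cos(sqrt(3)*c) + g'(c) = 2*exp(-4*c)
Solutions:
 g(c) = C1 + sqrt(3)*k*sin(sqrt(3)*c)/3 - exp(-4*c)/2


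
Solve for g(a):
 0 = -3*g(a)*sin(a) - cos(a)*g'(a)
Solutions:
 g(a) = C1*cos(a)^3


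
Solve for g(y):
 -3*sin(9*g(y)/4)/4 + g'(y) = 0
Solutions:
 -3*y/4 + 2*log(cos(9*g(y)/4) - 1)/9 - 2*log(cos(9*g(y)/4) + 1)/9 = C1


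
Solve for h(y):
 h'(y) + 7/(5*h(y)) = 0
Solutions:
 h(y) = -sqrt(C1 - 70*y)/5
 h(y) = sqrt(C1 - 70*y)/5


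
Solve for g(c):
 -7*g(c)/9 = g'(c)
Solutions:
 g(c) = C1*exp(-7*c/9)


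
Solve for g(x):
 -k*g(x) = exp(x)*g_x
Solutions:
 g(x) = C1*exp(k*exp(-x))


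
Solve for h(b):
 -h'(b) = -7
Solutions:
 h(b) = C1 + 7*b


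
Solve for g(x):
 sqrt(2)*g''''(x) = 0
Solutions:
 g(x) = C1 + C2*x + C3*x^2 + C4*x^3


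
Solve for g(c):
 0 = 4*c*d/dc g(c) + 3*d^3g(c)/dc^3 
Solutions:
 g(c) = C1 + Integral(C2*airyai(-6^(2/3)*c/3) + C3*airybi(-6^(2/3)*c/3), c)


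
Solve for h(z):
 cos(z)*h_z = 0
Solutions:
 h(z) = C1


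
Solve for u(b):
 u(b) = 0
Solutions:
 u(b) = 0


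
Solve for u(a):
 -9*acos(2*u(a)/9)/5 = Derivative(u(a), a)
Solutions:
 Integral(1/acos(2*_y/9), (_y, u(a))) = C1 - 9*a/5


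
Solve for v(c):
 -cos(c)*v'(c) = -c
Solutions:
 v(c) = C1 + Integral(c/cos(c), c)


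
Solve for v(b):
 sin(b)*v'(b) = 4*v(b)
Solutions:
 v(b) = C1*(cos(b)^2 - 2*cos(b) + 1)/(cos(b)^2 + 2*cos(b) + 1)


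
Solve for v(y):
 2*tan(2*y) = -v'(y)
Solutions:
 v(y) = C1 + log(cos(2*y))


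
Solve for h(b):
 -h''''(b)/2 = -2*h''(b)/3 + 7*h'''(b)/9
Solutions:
 h(b) = C1 + C2*b + C3*exp(b*(-7 + sqrt(157))/9) + C4*exp(-b*(7 + sqrt(157))/9)


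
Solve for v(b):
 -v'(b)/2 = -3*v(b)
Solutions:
 v(b) = C1*exp(6*b)


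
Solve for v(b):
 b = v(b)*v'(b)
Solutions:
 v(b) = -sqrt(C1 + b^2)
 v(b) = sqrt(C1 + b^2)


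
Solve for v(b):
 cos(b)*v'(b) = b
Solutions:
 v(b) = C1 + Integral(b/cos(b), b)


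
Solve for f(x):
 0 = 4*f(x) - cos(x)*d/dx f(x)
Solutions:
 f(x) = C1*(sin(x)^2 + 2*sin(x) + 1)/(sin(x)^2 - 2*sin(x) + 1)


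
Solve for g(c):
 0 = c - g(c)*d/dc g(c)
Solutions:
 g(c) = -sqrt(C1 + c^2)
 g(c) = sqrt(C1 + c^2)


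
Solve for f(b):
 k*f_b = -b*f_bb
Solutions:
 f(b) = C1 + b^(1 - re(k))*(C2*sin(log(b)*Abs(im(k))) + C3*cos(log(b)*im(k)))


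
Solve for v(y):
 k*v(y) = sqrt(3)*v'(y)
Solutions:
 v(y) = C1*exp(sqrt(3)*k*y/3)


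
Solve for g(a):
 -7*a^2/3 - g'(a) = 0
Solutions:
 g(a) = C1 - 7*a^3/9


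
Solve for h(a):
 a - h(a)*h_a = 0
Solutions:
 h(a) = -sqrt(C1 + a^2)
 h(a) = sqrt(C1 + a^2)


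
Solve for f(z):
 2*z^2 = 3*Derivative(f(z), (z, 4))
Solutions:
 f(z) = C1 + C2*z + C3*z^2 + C4*z^3 + z^6/540


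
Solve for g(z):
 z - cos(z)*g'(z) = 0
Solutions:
 g(z) = C1 + Integral(z/cos(z), z)


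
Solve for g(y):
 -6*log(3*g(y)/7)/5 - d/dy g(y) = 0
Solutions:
 5*Integral(1/(log(_y) - log(7) + log(3)), (_y, g(y)))/6 = C1 - y


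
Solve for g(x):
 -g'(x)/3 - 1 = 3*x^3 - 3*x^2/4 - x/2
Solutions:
 g(x) = C1 - 9*x^4/4 + 3*x^3/4 + 3*x^2/4 - 3*x


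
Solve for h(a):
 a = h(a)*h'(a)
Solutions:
 h(a) = -sqrt(C1 + a^2)
 h(a) = sqrt(C1 + a^2)


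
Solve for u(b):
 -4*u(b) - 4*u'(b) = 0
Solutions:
 u(b) = C1*exp(-b)


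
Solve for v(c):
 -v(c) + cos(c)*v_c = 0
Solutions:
 v(c) = C1*sqrt(sin(c) + 1)/sqrt(sin(c) - 1)


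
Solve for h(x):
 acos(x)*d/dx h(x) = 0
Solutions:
 h(x) = C1


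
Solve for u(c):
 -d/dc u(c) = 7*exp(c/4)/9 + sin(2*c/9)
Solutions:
 u(c) = C1 - 28*exp(c/4)/9 + 9*cos(2*c/9)/2


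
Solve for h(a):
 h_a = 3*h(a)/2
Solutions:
 h(a) = C1*exp(3*a/2)


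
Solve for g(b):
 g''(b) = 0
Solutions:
 g(b) = C1 + C2*b


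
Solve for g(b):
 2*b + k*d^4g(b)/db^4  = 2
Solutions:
 g(b) = C1 + C2*b + C3*b^2 + C4*b^3 - b^5/(60*k) + b^4/(12*k)


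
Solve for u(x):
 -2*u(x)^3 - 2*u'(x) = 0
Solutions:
 u(x) = -sqrt(2)*sqrt(-1/(C1 - x))/2
 u(x) = sqrt(2)*sqrt(-1/(C1 - x))/2


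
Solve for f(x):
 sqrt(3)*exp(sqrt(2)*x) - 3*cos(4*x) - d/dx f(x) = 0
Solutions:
 f(x) = C1 + sqrt(6)*exp(sqrt(2)*x)/2 - 3*sin(4*x)/4


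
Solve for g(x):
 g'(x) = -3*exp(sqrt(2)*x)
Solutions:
 g(x) = C1 - 3*sqrt(2)*exp(sqrt(2)*x)/2


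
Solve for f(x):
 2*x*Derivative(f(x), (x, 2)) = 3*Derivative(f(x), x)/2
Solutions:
 f(x) = C1 + C2*x^(7/4)


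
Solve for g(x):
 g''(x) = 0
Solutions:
 g(x) = C1 + C2*x


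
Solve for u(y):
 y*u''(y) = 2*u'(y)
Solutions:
 u(y) = C1 + C2*y^3


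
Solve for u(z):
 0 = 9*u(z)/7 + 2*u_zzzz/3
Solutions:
 u(z) = (C1*sin(2^(1/4)*21^(3/4)*z/14) + C2*cos(2^(1/4)*21^(3/4)*z/14))*exp(-2^(1/4)*21^(3/4)*z/14) + (C3*sin(2^(1/4)*21^(3/4)*z/14) + C4*cos(2^(1/4)*21^(3/4)*z/14))*exp(2^(1/4)*21^(3/4)*z/14)


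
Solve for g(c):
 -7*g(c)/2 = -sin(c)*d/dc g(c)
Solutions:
 g(c) = C1*(cos(c) - 1)^(7/4)/(cos(c) + 1)^(7/4)


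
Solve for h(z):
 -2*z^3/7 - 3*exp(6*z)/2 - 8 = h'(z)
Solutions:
 h(z) = C1 - z^4/14 - 8*z - exp(6*z)/4


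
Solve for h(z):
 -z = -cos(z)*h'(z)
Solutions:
 h(z) = C1 + Integral(z/cos(z), z)


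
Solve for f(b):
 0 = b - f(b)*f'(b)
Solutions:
 f(b) = -sqrt(C1 + b^2)
 f(b) = sqrt(C1 + b^2)


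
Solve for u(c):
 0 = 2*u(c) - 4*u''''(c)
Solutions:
 u(c) = C1*exp(-2^(3/4)*c/2) + C2*exp(2^(3/4)*c/2) + C3*sin(2^(3/4)*c/2) + C4*cos(2^(3/4)*c/2)


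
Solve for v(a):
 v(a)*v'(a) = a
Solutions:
 v(a) = -sqrt(C1 + a^2)
 v(a) = sqrt(C1 + a^2)


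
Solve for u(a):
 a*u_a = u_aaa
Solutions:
 u(a) = C1 + Integral(C2*airyai(a) + C3*airybi(a), a)


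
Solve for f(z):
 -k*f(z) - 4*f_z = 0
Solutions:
 f(z) = C1*exp(-k*z/4)


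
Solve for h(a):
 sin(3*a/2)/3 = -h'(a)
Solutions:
 h(a) = C1 + 2*cos(3*a/2)/9


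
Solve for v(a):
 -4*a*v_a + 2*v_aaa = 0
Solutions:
 v(a) = C1 + Integral(C2*airyai(2^(1/3)*a) + C3*airybi(2^(1/3)*a), a)


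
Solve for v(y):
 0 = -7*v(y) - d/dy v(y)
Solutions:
 v(y) = C1*exp(-7*y)


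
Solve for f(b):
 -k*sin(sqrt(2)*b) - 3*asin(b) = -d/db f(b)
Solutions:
 f(b) = C1 + 3*b*asin(b) - sqrt(2)*k*cos(sqrt(2)*b)/2 + 3*sqrt(1 - b^2)


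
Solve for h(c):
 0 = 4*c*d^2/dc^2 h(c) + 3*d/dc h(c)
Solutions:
 h(c) = C1 + C2*c^(1/4)


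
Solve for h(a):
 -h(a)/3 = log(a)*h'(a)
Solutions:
 h(a) = C1*exp(-li(a)/3)


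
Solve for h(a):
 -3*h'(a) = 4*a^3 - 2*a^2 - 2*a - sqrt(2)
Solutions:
 h(a) = C1 - a^4/3 + 2*a^3/9 + a^2/3 + sqrt(2)*a/3


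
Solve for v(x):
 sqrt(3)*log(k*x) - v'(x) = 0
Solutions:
 v(x) = C1 + sqrt(3)*x*log(k*x) - sqrt(3)*x


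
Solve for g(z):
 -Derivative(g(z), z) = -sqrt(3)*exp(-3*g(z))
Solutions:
 g(z) = log(C1 + 3*sqrt(3)*z)/3
 g(z) = log((-3^(1/3) - 3^(5/6)*I)*(C1 + sqrt(3)*z)^(1/3)/2)
 g(z) = log((-3^(1/3) + 3^(5/6)*I)*(C1 + sqrt(3)*z)^(1/3)/2)


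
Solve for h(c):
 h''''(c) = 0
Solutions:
 h(c) = C1 + C2*c + C3*c^2 + C4*c^3


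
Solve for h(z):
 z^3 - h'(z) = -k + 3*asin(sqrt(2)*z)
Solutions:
 h(z) = C1 + k*z + z^4/4 - 3*z*asin(sqrt(2)*z) - 3*sqrt(2)*sqrt(1 - 2*z^2)/2


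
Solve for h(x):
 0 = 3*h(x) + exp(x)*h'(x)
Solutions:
 h(x) = C1*exp(3*exp(-x))


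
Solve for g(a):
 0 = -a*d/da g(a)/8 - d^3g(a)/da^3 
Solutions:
 g(a) = C1 + Integral(C2*airyai(-a/2) + C3*airybi(-a/2), a)


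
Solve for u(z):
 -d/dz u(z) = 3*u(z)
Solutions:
 u(z) = C1*exp(-3*z)


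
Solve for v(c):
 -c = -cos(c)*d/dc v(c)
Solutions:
 v(c) = C1 + Integral(c/cos(c), c)


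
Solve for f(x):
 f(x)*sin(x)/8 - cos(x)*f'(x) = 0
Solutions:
 f(x) = C1/cos(x)^(1/8)


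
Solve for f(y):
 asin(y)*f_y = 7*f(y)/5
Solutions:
 f(y) = C1*exp(7*Integral(1/asin(y), y)/5)


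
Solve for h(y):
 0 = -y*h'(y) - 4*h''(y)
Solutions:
 h(y) = C1 + C2*erf(sqrt(2)*y/4)


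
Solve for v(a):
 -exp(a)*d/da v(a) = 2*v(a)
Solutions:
 v(a) = C1*exp(2*exp(-a))


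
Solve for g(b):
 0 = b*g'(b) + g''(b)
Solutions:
 g(b) = C1 + C2*erf(sqrt(2)*b/2)


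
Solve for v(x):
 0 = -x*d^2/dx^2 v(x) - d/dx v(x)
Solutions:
 v(x) = C1 + C2*log(x)


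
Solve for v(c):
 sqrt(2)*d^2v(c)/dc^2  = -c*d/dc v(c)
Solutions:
 v(c) = C1 + C2*erf(2^(1/4)*c/2)


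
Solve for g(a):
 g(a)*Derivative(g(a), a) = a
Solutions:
 g(a) = -sqrt(C1 + a^2)
 g(a) = sqrt(C1 + a^2)


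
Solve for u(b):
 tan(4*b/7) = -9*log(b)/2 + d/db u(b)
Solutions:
 u(b) = C1 + 9*b*log(b)/2 - 9*b/2 - 7*log(cos(4*b/7))/4


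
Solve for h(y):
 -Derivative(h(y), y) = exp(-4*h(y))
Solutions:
 h(y) = log(-I*(C1 - 4*y)^(1/4))
 h(y) = log(I*(C1 - 4*y)^(1/4))
 h(y) = log(-(C1 - 4*y)^(1/4))
 h(y) = log(C1 - 4*y)/4


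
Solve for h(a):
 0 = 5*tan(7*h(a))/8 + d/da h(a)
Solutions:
 h(a) = -asin(C1*exp(-35*a/8))/7 + pi/7
 h(a) = asin(C1*exp(-35*a/8))/7


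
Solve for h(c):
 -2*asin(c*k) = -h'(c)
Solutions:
 h(c) = C1 + 2*Piecewise((c*asin(c*k) + sqrt(-c^2*k^2 + 1)/k, Ne(k, 0)), (0, True))


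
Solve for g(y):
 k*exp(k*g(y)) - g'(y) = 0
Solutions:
 g(y) = Piecewise((log(-1/(C1*k + k^2*y))/k, Ne(k, 0)), (nan, True))
 g(y) = Piecewise((C1 + k*y, Eq(k, 0)), (nan, True))


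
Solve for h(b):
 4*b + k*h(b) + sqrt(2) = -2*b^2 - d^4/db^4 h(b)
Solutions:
 h(b) = C1*exp(-b*(-k)^(1/4)) + C2*exp(b*(-k)^(1/4)) + C3*exp(-I*b*(-k)^(1/4)) + C4*exp(I*b*(-k)^(1/4)) - 2*b^2/k - 4*b/k - sqrt(2)/k


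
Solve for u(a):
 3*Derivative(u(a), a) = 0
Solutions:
 u(a) = C1


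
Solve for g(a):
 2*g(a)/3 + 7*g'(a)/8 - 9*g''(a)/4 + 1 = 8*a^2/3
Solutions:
 g(a) = C1*exp(a*(7 - sqrt(433))/36) + C2*exp(a*(7 + sqrt(433))/36) + 4*a^2 - 21*a/2 + 1257/32


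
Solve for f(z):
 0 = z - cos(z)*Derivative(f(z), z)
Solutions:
 f(z) = C1 + Integral(z/cos(z), z)


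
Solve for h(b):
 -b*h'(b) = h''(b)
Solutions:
 h(b) = C1 + C2*erf(sqrt(2)*b/2)


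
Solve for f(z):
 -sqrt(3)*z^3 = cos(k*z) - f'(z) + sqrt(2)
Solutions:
 f(z) = C1 + sqrt(3)*z^4/4 + sqrt(2)*z + sin(k*z)/k


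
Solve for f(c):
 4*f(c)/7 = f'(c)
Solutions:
 f(c) = C1*exp(4*c/7)


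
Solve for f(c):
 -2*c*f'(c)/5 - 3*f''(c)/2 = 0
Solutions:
 f(c) = C1 + C2*erf(sqrt(30)*c/15)


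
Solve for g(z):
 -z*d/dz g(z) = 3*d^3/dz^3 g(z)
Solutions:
 g(z) = C1 + Integral(C2*airyai(-3^(2/3)*z/3) + C3*airybi(-3^(2/3)*z/3), z)


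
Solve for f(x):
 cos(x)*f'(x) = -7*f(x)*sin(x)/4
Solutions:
 f(x) = C1*cos(x)^(7/4)


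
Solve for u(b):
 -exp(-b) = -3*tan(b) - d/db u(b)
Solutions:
 u(b) = C1 - 3*log(tan(b)^2 + 1)/2 - exp(-b)


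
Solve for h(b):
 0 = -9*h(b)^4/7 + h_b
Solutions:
 h(b) = 7^(1/3)*(-1/(C1 + 27*b))^(1/3)
 h(b) = 7^(1/3)*(-1/(C1 + 9*b))^(1/3)*(-3^(2/3) - 3*3^(1/6)*I)/6
 h(b) = 7^(1/3)*(-1/(C1 + 9*b))^(1/3)*(-3^(2/3) + 3*3^(1/6)*I)/6


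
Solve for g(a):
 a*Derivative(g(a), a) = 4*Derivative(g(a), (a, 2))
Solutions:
 g(a) = C1 + C2*erfi(sqrt(2)*a/4)


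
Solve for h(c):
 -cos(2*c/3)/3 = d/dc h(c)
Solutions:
 h(c) = C1 - sin(2*c/3)/2


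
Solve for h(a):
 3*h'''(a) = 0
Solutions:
 h(a) = C1 + C2*a + C3*a^2


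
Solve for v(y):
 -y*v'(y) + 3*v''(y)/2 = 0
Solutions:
 v(y) = C1 + C2*erfi(sqrt(3)*y/3)


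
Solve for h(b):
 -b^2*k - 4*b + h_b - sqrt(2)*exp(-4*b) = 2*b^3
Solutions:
 h(b) = C1 + b^4/2 + b^3*k/3 + 2*b^2 - sqrt(2)*exp(-4*b)/4


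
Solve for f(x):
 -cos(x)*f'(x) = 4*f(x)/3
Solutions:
 f(x) = C1*(sin(x) - 1)^(2/3)/(sin(x) + 1)^(2/3)


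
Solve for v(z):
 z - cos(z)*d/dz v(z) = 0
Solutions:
 v(z) = C1 + Integral(z/cos(z), z)


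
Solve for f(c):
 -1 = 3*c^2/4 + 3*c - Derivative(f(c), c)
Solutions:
 f(c) = C1 + c^3/4 + 3*c^2/2 + c


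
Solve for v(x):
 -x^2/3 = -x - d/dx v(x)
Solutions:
 v(x) = C1 + x^3/9 - x^2/2


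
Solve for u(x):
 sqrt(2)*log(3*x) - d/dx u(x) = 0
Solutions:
 u(x) = C1 + sqrt(2)*x*log(x) - sqrt(2)*x + sqrt(2)*x*log(3)


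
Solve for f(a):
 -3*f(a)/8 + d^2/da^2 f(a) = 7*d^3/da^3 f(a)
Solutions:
 f(a) = C1*exp(a*(8*2^(1/3)/(63*sqrt(3937) + 3953)^(1/3) + 8 + 2^(2/3)*(63*sqrt(3937) + 3953)^(1/3))/168)*sin(2^(1/3)*sqrt(3)*a*(-2^(1/3)*(63*sqrt(3937) + 3953)^(1/3) + 8/(63*sqrt(3937) + 3953)^(1/3))/168) + C2*exp(a*(8*2^(1/3)/(63*sqrt(3937) + 3953)^(1/3) + 8 + 2^(2/3)*(63*sqrt(3937) + 3953)^(1/3))/168)*cos(2^(1/3)*sqrt(3)*a*(-2^(1/3)*(63*sqrt(3937) + 3953)^(1/3) + 8/(63*sqrt(3937) + 3953)^(1/3))/168) + C3*exp(a*(-2^(2/3)*(63*sqrt(3937) + 3953)^(1/3) - 8*2^(1/3)/(63*sqrt(3937) + 3953)^(1/3) + 4)/84)


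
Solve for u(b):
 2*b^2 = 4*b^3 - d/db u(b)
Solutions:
 u(b) = C1 + b^4 - 2*b^3/3


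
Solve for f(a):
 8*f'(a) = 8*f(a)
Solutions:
 f(a) = C1*exp(a)


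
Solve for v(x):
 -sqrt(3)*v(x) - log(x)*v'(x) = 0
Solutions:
 v(x) = C1*exp(-sqrt(3)*li(x))


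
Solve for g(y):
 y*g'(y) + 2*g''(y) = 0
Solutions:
 g(y) = C1 + C2*erf(y/2)


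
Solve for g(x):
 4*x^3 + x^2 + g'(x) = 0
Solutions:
 g(x) = C1 - x^4 - x^3/3


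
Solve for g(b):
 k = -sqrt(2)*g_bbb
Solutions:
 g(b) = C1 + C2*b + C3*b^2 - sqrt(2)*b^3*k/12


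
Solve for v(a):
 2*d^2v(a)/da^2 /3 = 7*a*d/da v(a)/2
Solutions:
 v(a) = C1 + C2*erfi(sqrt(42)*a/4)


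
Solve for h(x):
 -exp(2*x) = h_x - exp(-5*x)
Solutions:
 h(x) = C1 - exp(2*x)/2 - exp(-5*x)/5


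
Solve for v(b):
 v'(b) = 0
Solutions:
 v(b) = C1


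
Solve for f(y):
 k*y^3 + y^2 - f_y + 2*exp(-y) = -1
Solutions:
 f(y) = C1 + k*y^4/4 + y^3/3 + y - 2*exp(-y)


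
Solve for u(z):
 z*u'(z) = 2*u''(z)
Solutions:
 u(z) = C1 + C2*erfi(z/2)


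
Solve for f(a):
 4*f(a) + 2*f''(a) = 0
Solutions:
 f(a) = C1*sin(sqrt(2)*a) + C2*cos(sqrt(2)*a)


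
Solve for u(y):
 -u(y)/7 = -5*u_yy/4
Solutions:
 u(y) = C1*exp(-2*sqrt(35)*y/35) + C2*exp(2*sqrt(35)*y/35)


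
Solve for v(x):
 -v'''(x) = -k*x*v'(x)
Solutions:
 v(x) = C1 + Integral(C2*airyai(k^(1/3)*x) + C3*airybi(k^(1/3)*x), x)


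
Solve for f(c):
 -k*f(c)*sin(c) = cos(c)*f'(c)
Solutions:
 f(c) = C1*exp(k*log(cos(c)))


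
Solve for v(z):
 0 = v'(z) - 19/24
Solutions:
 v(z) = C1 + 19*z/24


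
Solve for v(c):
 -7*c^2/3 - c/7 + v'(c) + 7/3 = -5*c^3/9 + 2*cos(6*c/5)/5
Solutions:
 v(c) = C1 - 5*c^4/36 + 7*c^3/9 + c^2/14 - 7*c/3 + sin(6*c/5)/3


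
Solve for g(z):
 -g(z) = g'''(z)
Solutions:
 g(z) = C3*exp(-z) + (C1*sin(sqrt(3)*z/2) + C2*cos(sqrt(3)*z/2))*exp(z/2)


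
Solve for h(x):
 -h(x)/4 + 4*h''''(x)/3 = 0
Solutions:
 h(x) = C1*exp(-3^(1/4)*x/2) + C2*exp(3^(1/4)*x/2) + C3*sin(3^(1/4)*x/2) + C4*cos(3^(1/4)*x/2)


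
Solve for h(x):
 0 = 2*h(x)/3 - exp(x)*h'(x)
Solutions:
 h(x) = C1*exp(-2*exp(-x)/3)


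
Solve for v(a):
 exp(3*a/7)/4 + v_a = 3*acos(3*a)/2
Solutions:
 v(a) = C1 + 3*a*acos(3*a)/2 - sqrt(1 - 9*a^2)/2 - 7*exp(3*a/7)/12


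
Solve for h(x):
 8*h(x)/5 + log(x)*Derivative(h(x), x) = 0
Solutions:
 h(x) = C1*exp(-8*li(x)/5)


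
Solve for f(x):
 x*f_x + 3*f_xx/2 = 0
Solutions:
 f(x) = C1 + C2*erf(sqrt(3)*x/3)


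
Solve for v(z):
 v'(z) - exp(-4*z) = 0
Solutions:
 v(z) = C1 - exp(-4*z)/4


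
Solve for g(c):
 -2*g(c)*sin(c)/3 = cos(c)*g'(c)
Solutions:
 g(c) = C1*cos(c)^(2/3)


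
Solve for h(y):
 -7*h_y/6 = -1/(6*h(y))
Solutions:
 h(y) = -sqrt(C1 + 14*y)/7
 h(y) = sqrt(C1 + 14*y)/7


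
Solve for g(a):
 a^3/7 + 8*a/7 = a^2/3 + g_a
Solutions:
 g(a) = C1 + a^4/28 - a^3/9 + 4*a^2/7


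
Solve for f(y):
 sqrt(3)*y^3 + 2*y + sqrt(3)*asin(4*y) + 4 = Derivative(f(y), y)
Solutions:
 f(y) = C1 + sqrt(3)*y^4/4 + y^2 + 4*y + sqrt(3)*(y*asin(4*y) + sqrt(1 - 16*y^2)/4)


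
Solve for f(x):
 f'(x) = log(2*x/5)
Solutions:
 f(x) = C1 + x*log(x) - x + x*log(2/5)


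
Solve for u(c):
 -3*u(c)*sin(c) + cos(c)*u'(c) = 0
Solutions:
 u(c) = C1/cos(c)^3


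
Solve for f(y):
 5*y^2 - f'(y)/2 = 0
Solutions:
 f(y) = C1 + 10*y^3/3


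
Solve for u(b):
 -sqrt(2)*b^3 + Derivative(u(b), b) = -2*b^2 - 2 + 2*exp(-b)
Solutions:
 u(b) = C1 + sqrt(2)*b^4/4 - 2*b^3/3 - 2*b - 2*exp(-b)


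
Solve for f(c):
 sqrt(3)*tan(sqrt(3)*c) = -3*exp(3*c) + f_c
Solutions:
 f(c) = C1 + exp(3*c) - log(cos(sqrt(3)*c))


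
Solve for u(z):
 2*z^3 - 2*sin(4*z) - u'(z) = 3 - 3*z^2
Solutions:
 u(z) = C1 + z^4/2 + z^3 - 3*z + cos(4*z)/2


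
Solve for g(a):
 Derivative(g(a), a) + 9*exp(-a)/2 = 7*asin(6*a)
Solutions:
 g(a) = C1 + 7*a*asin(6*a) + 7*sqrt(1 - 36*a^2)/6 + 9*exp(-a)/2


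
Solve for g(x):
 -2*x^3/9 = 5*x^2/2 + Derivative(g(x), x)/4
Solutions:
 g(x) = C1 - 2*x^4/9 - 10*x^3/3


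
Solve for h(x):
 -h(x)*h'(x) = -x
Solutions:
 h(x) = -sqrt(C1 + x^2)
 h(x) = sqrt(C1 + x^2)


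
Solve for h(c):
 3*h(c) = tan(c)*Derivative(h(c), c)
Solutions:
 h(c) = C1*sin(c)^3


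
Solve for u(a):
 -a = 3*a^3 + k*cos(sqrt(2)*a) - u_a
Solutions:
 u(a) = C1 + 3*a^4/4 + a^2/2 + sqrt(2)*k*sin(sqrt(2)*a)/2


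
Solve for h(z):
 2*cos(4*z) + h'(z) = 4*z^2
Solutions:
 h(z) = C1 + 4*z^3/3 - sin(4*z)/2


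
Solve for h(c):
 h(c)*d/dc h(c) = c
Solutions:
 h(c) = -sqrt(C1 + c^2)
 h(c) = sqrt(C1 + c^2)


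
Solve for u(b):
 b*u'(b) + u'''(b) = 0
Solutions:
 u(b) = C1 + Integral(C2*airyai(-b) + C3*airybi(-b), b)


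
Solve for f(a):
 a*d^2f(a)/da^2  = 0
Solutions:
 f(a) = C1 + C2*a


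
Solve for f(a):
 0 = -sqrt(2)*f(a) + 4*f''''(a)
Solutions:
 f(a) = C1*exp(-2^(5/8)*a/2) + C2*exp(2^(5/8)*a/2) + C3*sin(2^(5/8)*a/2) + C4*cos(2^(5/8)*a/2)


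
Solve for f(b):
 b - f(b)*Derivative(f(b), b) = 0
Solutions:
 f(b) = -sqrt(C1 + b^2)
 f(b) = sqrt(C1 + b^2)


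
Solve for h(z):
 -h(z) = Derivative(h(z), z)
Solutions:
 h(z) = C1*exp(-z)


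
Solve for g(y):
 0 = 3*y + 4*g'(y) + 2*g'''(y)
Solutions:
 g(y) = C1 + C2*sin(sqrt(2)*y) + C3*cos(sqrt(2)*y) - 3*y^2/8


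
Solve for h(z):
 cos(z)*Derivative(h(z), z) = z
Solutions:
 h(z) = C1 + Integral(z/cos(z), z)


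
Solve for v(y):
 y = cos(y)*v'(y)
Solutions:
 v(y) = C1 + Integral(y/cos(y), y)


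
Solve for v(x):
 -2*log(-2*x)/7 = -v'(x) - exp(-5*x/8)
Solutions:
 v(x) = C1 + 2*x*log(-x)/7 + 2*x*(-1 + log(2))/7 + 8*exp(-5*x/8)/5


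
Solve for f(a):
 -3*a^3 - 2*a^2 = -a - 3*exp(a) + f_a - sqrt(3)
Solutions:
 f(a) = C1 - 3*a^4/4 - 2*a^3/3 + a^2/2 + sqrt(3)*a + 3*exp(a)


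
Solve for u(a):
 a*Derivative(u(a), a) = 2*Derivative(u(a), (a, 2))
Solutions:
 u(a) = C1 + C2*erfi(a/2)


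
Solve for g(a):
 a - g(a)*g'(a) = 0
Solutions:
 g(a) = -sqrt(C1 + a^2)
 g(a) = sqrt(C1 + a^2)


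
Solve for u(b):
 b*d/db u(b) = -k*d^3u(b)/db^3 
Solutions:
 u(b) = C1 + Integral(C2*airyai(b*(-1/k)^(1/3)) + C3*airybi(b*(-1/k)^(1/3)), b)


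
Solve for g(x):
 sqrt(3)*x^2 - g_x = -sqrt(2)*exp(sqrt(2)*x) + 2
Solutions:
 g(x) = C1 + sqrt(3)*x^3/3 - 2*x + exp(sqrt(2)*x)


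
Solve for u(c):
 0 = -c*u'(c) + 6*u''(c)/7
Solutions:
 u(c) = C1 + C2*erfi(sqrt(21)*c/6)


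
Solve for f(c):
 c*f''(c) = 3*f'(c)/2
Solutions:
 f(c) = C1 + C2*c^(5/2)


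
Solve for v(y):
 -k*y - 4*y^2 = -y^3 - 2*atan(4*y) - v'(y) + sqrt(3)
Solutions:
 v(y) = C1 + k*y^2/2 - y^4/4 + 4*y^3/3 - 2*y*atan(4*y) + sqrt(3)*y + log(16*y^2 + 1)/4


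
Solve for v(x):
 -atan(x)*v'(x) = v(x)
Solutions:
 v(x) = C1*exp(-Integral(1/atan(x), x))


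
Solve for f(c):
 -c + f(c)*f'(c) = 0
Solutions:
 f(c) = -sqrt(C1 + c^2)
 f(c) = sqrt(C1 + c^2)


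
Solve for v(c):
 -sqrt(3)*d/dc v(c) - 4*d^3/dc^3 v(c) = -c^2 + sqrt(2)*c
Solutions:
 v(c) = C1 + C2*sin(3^(1/4)*c/2) + C3*cos(3^(1/4)*c/2) + sqrt(3)*c^3/9 - sqrt(6)*c^2/6 - 8*c/3


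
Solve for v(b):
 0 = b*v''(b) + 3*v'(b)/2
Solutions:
 v(b) = C1 + C2/sqrt(b)


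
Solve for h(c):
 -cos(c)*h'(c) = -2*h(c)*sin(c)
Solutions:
 h(c) = C1/cos(c)^2


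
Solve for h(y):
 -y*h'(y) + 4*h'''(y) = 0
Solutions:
 h(y) = C1 + Integral(C2*airyai(2^(1/3)*y/2) + C3*airybi(2^(1/3)*y/2), y)


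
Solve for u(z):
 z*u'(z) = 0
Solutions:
 u(z) = C1


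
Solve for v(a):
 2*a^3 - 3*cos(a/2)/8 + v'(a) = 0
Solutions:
 v(a) = C1 - a^4/2 + 3*sin(a/2)/4


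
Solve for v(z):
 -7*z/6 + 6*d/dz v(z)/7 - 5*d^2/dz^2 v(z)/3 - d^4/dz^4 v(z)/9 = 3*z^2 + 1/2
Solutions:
 v(z) = C1 + C2*exp(7^(1/3)*z*(-7^(1/3)*(27 + sqrt(6854))^(1/3) + 35/(27 + sqrt(6854))^(1/3))/14)*sin(sqrt(3)*7^(1/3)*z*(35/(27 + sqrt(6854))^(1/3) + 7^(1/3)*(27 + sqrt(6854))^(1/3))/14) + C3*exp(7^(1/3)*z*(-7^(1/3)*(27 + sqrt(6854))^(1/3) + 35/(27 + sqrt(6854))^(1/3))/14)*cos(sqrt(3)*7^(1/3)*z*(35/(27 + sqrt(6854))^(1/3) + 7^(1/3)*(27 + sqrt(6854))^(1/3))/14) + C4*exp(7^(1/3)*z*(-5/(27 + sqrt(6854))^(1/3) + 7^(1/3)*(27 + sqrt(6854))^(1/3)/7)) + 7*z^3/6 + 539*z^2/72 + 19243*z/648


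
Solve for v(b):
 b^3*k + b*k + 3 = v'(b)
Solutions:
 v(b) = C1 + b^4*k/4 + b^2*k/2 + 3*b


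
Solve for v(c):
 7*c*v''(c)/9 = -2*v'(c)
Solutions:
 v(c) = C1 + C2/c^(11/7)


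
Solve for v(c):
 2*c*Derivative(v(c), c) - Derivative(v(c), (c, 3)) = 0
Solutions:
 v(c) = C1 + Integral(C2*airyai(2^(1/3)*c) + C3*airybi(2^(1/3)*c), c)


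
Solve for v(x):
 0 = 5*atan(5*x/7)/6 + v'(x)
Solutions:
 v(x) = C1 - 5*x*atan(5*x/7)/6 + 7*log(25*x^2 + 49)/12


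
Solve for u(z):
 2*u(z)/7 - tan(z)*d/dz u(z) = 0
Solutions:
 u(z) = C1*sin(z)^(2/7)


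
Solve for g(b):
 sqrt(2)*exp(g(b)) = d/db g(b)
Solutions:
 g(b) = log(-1/(C1 + sqrt(2)*b))


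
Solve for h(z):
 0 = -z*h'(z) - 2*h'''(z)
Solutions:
 h(z) = C1 + Integral(C2*airyai(-2^(2/3)*z/2) + C3*airybi(-2^(2/3)*z/2), z)


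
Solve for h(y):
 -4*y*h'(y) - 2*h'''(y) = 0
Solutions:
 h(y) = C1 + Integral(C2*airyai(-2^(1/3)*y) + C3*airybi(-2^(1/3)*y), y)


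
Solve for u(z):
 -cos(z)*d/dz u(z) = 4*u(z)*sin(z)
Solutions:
 u(z) = C1*cos(z)^4


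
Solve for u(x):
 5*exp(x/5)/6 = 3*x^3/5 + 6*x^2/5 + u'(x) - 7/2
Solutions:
 u(x) = C1 - 3*x^4/20 - 2*x^3/5 + 7*x/2 + 25*exp(x/5)/6


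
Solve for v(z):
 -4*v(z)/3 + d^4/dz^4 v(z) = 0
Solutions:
 v(z) = C1*exp(-sqrt(2)*3^(3/4)*z/3) + C2*exp(sqrt(2)*3^(3/4)*z/3) + C3*sin(sqrt(2)*3^(3/4)*z/3) + C4*cos(sqrt(2)*3^(3/4)*z/3)


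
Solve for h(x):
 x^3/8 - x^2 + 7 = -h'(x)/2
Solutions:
 h(x) = C1 - x^4/16 + 2*x^3/3 - 14*x


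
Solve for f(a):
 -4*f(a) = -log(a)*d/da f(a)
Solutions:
 f(a) = C1*exp(4*li(a))


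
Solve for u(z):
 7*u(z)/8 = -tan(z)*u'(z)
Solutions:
 u(z) = C1/sin(z)^(7/8)


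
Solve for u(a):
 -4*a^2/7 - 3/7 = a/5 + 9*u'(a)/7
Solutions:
 u(a) = C1 - 4*a^3/27 - 7*a^2/90 - a/3


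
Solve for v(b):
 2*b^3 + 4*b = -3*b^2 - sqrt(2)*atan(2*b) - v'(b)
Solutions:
 v(b) = C1 - b^4/2 - b^3 - 2*b^2 - sqrt(2)*(b*atan(2*b) - log(4*b^2 + 1)/4)


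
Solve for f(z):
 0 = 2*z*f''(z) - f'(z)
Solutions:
 f(z) = C1 + C2*z^(3/2)


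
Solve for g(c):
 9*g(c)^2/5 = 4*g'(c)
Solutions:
 g(c) = -20/(C1 + 9*c)


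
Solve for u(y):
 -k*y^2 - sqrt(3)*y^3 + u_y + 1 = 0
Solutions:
 u(y) = C1 + k*y^3/3 + sqrt(3)*y^4/4 - y


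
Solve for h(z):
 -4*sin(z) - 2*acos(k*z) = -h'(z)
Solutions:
 h(z) = C1 + 2*Piecewise((z*acos(k*z) - sqrt(-k^2*z^2 + 1)/k, Ne(k, 0)), (pi*z/2, True)) - 4*cos(z)


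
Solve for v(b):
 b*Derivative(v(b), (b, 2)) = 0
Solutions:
 v(b) = C1 + C2*b


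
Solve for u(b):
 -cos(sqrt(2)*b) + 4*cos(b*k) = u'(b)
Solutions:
 u(b) = C1 - sqrt(2)*sin(sqrt(2)*b)/2 + 4*sin(b*k)/k


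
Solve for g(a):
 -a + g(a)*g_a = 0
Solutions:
 g(a) = -sqrt(C1 + a^2)
 g(a) = sqrt(C1 + a^2)


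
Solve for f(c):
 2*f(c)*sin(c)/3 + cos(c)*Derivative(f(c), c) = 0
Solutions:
 f(c) = C1*cos(c)^(2/3)


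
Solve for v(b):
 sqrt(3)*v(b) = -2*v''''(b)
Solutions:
 v(b) = (C1*sin(2^(1/4)*3^(1/8)*b/2) + C2*cos(2^(1/4)*3^(1/8)*b/2))*exp(-2^(1/4)*3^(1/8)*b/2) + (C3*sin(2^(1/4)*3^(1/8)*b/2) + C4*cos(2^(1/4)*3^(1/8)*b/2))*exp(2^(1/4)*3^(1/8)*b/2)


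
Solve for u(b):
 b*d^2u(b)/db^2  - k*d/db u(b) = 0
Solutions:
 u(b) = C1 + b^(re(k) + 1)*(C2*sin(log(b)*Abs(im(k))) + C3*cos(log(b)*im(k)))


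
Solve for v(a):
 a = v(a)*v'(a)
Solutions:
 v(a) = -sqrt(C1 + a^2)
 v(a) = sqrt(C1 + a^2)


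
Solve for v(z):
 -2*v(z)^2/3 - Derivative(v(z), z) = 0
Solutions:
 v(z) = 3/(C1 + 2*z)


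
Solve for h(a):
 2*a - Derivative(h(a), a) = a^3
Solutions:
 h(a) = C1 - a^4/4 + a^2


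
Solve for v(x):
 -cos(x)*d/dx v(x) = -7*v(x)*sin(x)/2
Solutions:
 v(x) = C1/cos(x)^(7/2)


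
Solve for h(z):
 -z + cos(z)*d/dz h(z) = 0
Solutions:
 h(z) = C1 + Integral(z/cos(z), z)


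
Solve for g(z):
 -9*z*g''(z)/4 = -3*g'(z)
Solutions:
 g(z) = C1 + C2*z^(7/3)


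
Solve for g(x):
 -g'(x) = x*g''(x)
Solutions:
 g(x) = C1 + C2*log(x)


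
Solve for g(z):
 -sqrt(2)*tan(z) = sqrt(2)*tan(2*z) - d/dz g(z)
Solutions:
 g(z) = C1 - sqrt(2)*log(cos(z)) - sqrt(2)*log(cos(2*z))/2


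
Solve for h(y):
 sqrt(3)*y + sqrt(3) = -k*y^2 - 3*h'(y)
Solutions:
 h(y) = C1 - k*y^3/9 - sqrt(3)*y^2/6 - sqrt(3)*y/3


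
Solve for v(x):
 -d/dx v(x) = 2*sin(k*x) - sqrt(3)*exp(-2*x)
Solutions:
 v(x) = C1 - sqrt(3)*exp(-2*x)/2 + 2*cos(k*x)/k


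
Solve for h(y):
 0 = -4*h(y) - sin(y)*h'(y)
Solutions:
 h(y) = C1*(cos(y)^2 + 2*cos(y) + 1)/(cos(y)^2 - 2*cos(y) + 1)


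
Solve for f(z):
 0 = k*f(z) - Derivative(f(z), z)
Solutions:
 f(z) = C1*exp(k*z)


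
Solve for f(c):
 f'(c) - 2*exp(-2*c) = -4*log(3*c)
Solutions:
 f(c) = C1 - 4*c*log(c) + 4*c*(1 - log(3)) - exp(-2*c)


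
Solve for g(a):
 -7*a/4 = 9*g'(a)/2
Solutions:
 g(a) = C1 - 7*a^2/36


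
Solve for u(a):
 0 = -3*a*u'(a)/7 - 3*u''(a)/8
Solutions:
 u(a) = C1 + C2*erf(2*sqrt(7)*a/7)


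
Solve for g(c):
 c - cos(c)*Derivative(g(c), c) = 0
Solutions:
 g(c) = C1 + Integral(c/cos(c), c)


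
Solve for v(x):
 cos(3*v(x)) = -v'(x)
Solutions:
 v(x) = -asin((C1 + exp(6*x))/(C1 - exp(6*x)))/3 + pi/3
 v(x) = asin((C1 + exp(6*x))/(C1 - exp(6*x)))/3


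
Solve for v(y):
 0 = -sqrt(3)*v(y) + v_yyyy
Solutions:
 v(y) = C1*exp(-3^(1/8)*y) + C2*exp(3^(1/8)*y) + C3*sin(3^(1/8)*y) + C4*cos(3^(1/8)*y)


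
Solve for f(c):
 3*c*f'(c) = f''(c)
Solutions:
 f(c) = C1 + C2*erfi(sqrt(6)*c/2)


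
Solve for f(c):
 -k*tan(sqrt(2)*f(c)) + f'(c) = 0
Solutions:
 f(c) = sqrt(2)*(pi - asin(C1*exp(sqrt(2)*c*k)))/2
 f(c) = sqrt(2)*asin(C1*exp(sqrt(2)*c*k))/2


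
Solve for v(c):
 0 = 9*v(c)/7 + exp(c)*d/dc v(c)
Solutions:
 v(c) = C1*exp(9*exp(-c)/7)


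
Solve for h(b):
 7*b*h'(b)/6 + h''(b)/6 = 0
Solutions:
 h(b) = C1 + C2*erf(sqrt(14)*b/2)


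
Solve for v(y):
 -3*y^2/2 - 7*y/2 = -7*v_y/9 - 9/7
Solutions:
 v(y) = C1 + 9*y^3/14 + 9*y^2/4 - 81*y/49


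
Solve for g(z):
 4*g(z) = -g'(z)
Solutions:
 g(z) = C1*exp(-4*z)


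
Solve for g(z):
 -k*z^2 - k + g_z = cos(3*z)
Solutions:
 g(z) = C1 + k*z^3/3 + k*z + sin(3*z)/3


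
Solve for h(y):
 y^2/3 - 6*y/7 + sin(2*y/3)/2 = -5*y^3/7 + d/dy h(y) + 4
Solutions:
 h(y) = C1 + 5*y^4/28 + y^3/9 - 3*y^2/7 - 4*y - 3*cos(2*y/3)/4


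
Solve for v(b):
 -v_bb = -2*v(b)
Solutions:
 v(b) = C1*exp(-sqrt(2)*b) + C2*exp(sqrt(2)*b)


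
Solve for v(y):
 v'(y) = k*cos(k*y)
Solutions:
 v(y) = C1 + sin(k*y)


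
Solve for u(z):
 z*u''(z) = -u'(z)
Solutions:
 u(z) = C1 + C2*log(z)


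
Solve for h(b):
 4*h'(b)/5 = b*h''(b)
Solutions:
 h(b) = C1 + C2*b^(9/5)


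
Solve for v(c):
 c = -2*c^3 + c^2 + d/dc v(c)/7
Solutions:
 v(c) = C1 + 7*c^4/2 - 7*c^3/3 + 7*c^2/2


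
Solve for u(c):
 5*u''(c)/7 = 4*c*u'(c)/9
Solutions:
 u(c) = C1 + C2*erfi(sqrt(70)*c/15)


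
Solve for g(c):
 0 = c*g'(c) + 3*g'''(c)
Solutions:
 g(c) = C1 + Integral(C2*airyai(-3^(2/3)*c/3) + C3*airybi(-3^(2/3)*c/3), c)


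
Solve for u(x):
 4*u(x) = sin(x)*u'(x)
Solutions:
 u(x) = C1*(cos(x)^2 - 2*cos(x) + 1)/(cos(x)^2 + 2*cos(x) + 1)


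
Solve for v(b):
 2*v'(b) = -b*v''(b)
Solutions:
 v(b) = C1 + C2/b


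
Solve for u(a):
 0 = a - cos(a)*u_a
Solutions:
 u(a) = C1 + Integral(a/cos(a), a)


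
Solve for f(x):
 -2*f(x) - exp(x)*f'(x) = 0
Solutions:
 f(x) = C1*exp(2*exp(-x))


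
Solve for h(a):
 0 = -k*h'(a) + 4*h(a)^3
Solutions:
 h(a) = -sqrt(2)*sqrt(-k/(C1*k + 4*a))/2
 h(a) = sqrt(2)*sqrt(-k/(C1*k + 4*a))/2


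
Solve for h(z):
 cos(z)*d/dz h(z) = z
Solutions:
 h(z) = C1 + Integral(z/cos(z), z)


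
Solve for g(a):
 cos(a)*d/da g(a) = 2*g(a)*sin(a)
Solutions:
 g(a) = C1/cos(a)^2


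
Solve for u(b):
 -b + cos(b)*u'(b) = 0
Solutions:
 u(b) = C1 + Integral(b/cos(b), b)


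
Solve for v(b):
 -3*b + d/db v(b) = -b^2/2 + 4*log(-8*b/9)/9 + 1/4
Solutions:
 v(b) = C1 - b^3/6 + 3*b^2/2 + 4*b*log(-b)/9 + b*(-32*log(3) - 7 + 48*log(2))/36


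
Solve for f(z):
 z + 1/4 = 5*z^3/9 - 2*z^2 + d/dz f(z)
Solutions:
 f(z) = C1 - 5*z^4/36 + 2*z^3/3 + z^2/2 + z/4


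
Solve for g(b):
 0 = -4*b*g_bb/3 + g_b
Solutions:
 g(b) = C1 + C2*b^(7/4)


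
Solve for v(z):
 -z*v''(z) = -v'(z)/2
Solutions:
 v(z) = C1 + C2*z^(3/2)


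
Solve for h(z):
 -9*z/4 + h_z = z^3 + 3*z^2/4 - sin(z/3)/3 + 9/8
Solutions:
 h(z) = C1 + z^4/4 + z^3/4 + 9*z^2/8 + 9*z/8 + cos(z/3)


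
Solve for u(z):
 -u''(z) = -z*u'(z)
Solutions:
 u(z) = C1 + C2*erfi(sqrt(2)*z/2)


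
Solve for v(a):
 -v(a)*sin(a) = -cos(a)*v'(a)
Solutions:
 v(a) = C1/cos(a)


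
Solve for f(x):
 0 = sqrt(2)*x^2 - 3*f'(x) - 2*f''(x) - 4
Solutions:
 f(x) = C1 + C2*exp(-3*x/2) + sqrt(2)*x^3/9 - 2*sqrt(2)*x^2/9 - 4*x/3 + 8*sqrt(2)*x/27


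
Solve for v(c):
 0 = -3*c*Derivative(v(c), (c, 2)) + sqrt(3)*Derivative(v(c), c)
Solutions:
 v(c) = C1 + C2*c^(sqrt(3)/3 + 1)


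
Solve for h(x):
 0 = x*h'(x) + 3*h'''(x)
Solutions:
 h(x) = C1 + Integral(C2*airyai(-3^(2/3)*x/3) + C3*airybi(-3^(2/3)*x/3), x)


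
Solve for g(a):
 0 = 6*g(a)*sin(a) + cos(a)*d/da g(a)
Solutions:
 g(a) = C1*cos(a)^6


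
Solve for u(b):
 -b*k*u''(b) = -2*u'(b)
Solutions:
 u(b) = C1 + b^(((re(k) + 2)*re(k) + im(k)^2)/(re(k)^2 + im(k)^2))*(C2*sin(2*log(b)*Abs(im(k))/(re(k)^2 + im(k)^2)) + C3*cos(2*log(b)*im(k)/(re(k)^2 + im(k)^2)))


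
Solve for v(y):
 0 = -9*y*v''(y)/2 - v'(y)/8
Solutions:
 v(y) = C1 + C2*y^(35/36)


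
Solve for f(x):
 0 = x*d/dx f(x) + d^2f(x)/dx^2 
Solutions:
 f(x) = C1 + C2*erf(sqrt(2)*x/2)


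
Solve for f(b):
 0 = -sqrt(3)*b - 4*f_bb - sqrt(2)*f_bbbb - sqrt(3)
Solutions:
 f(b) = C1 + C2*b + C3*sin(2^(3/4)*b) + C4*cos(2^(3/4)*b) - sqrt(3)*b^3/24 - sqrt(3)*b^2/8


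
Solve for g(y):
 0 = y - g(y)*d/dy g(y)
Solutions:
 g(y) = -sqrt(C1 + y^2)
 g(y) = sqrt(C1 + y^2)


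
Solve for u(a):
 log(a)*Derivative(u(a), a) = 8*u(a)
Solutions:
 u(a) = C1*exp(8*li(a))


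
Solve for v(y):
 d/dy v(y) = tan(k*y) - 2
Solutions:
 v(y) = C1 - 2*y + Piecewise((-log(cos(k*y))/k, Ne(k, 0)), (0, True))


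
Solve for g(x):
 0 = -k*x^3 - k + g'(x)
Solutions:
 g(x) = C1 + k*x^4/4 + k*x


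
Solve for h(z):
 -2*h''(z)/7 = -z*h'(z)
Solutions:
 h(z) = C1 + C2*erfi(sqrt(7)*z/2)


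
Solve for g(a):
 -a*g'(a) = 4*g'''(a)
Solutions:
 g(a) = C1 + Integral(C2*airyai(-2^(1/3)*a/2) + C3*airybi(-2^(1/3)*a/2), a)


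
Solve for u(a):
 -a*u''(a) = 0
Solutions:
 u(a) = C1 + C2*a


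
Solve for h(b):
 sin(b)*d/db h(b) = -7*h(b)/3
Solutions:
 h(b) = C1*(cos(b) + 1)^(7/6)/(cos(b) - 1)^(7/6)


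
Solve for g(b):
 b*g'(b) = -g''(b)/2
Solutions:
 g(b) = C1 + C2*erf(b)


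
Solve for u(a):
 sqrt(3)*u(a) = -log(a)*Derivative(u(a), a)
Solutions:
 u(a) = C1*exp(-sqrt(3)*li(a))


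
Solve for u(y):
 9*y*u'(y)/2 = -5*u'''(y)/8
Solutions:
 u(y) = C1 + Integral(C2*airyai(-30^(2/3)*y/5) + C3*airybi(-30^(2/3)*y/5), y)


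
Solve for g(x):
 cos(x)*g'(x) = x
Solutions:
 g(x) = C1 + Integral(x/cos(x), x)


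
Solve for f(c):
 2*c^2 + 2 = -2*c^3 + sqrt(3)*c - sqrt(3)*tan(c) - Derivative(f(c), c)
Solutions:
 f(c) = C1 - c^4/2 - 2*c^3/3 + sqrt(3)*c^2/2 - 2*c + sqrt(3)*log(cos(c))


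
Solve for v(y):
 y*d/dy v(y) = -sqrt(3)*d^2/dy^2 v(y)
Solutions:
 v(y) = C1 + C2*erf(sqrt(2)*3^(3/4)*y/6)


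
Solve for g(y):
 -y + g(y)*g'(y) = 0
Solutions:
 g(y) = -sqrt(C1 + y^2)
 g(y) = sqrt(C1 + y^2)


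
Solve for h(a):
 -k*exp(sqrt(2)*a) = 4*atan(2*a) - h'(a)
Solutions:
 h(a) = C1 + 4*a*atan(2*a) + sqrt(2)*k*exp(sqrt(2)*a)/2 - log(4*a^2 + 1)


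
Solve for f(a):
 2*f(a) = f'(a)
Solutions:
 f(a) = C1*exp(2*a)


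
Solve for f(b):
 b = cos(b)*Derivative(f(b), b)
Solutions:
 f(b) = C1 + Integral(b/cos(b), b)


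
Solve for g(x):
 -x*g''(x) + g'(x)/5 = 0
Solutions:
 g(x) = C1 + C2*x^(6/5)


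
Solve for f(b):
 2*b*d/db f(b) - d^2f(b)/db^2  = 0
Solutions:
 f(b) = C1 + C2*erfi(b)


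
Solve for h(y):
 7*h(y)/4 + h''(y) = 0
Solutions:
 h(y) = C1*sin(sqrt(7)*y/2) + C2*cos(sqrt(7)*y/2)


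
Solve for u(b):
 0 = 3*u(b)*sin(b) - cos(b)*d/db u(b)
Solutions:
 u(b) = C1/cos(b)^3
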